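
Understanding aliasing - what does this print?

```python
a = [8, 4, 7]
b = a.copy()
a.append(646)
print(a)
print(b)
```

Key concept: list.copy() creates independent copy.
Step by step:
`a = [8, 4, 7]` → a = [8, 4, 7]
`b = a.copy()` → b = [8, 4, 7]
`a.append(646)` → a = [8, 4, 7, 646]
`print(a)` → prints [8, 4, 7, 646]
`print(b)` → prints [8, 4, 7]

Answer:
[8, 4, 7, 646]
[8, 4, 7]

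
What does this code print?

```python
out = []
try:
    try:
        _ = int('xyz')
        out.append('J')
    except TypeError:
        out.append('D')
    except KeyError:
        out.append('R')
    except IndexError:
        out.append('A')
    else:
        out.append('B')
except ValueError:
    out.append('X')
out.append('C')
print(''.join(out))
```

Execution trace: 'X' (outer except ValueError) → 'C' (after the try/except). Output: XC

Answer: XC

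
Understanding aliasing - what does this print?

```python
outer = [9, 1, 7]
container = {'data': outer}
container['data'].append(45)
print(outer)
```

Key concept: dict holds reference to list.
Step by step:
`outer = [9, 1, 7]` → outer = [9, 1, 7]
`container = {'data': outer}` → container = {'data': [9, 1, 7]}
`container['data'].append(45)` → outer = [9, 1, 7, 45]; container = {'data': [9, 1, 7, 45]}
`print(outer)` → prints [9, 1, 7, 45]

Answer: [9, 1, 7, 45]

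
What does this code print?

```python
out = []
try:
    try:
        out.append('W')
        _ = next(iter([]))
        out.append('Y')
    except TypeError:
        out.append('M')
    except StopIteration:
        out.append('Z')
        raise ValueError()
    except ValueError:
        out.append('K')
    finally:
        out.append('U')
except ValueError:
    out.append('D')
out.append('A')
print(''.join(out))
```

Execution trace: 'W' (inner try body) → 'Z' (inner except StopIteration) → 'U' (inner finally) → 'D' (outer except ValueError) → 'A' (after the try/except). Output: WZUDA

Answer: WZUDA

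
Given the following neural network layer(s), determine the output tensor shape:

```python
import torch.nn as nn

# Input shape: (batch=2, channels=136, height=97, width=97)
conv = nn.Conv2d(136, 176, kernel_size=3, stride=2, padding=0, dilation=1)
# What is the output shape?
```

Input: (2, 136, 97, 97) -> Output: (2, 176, 48, 48)

Answer: (2, 176, 48, 48)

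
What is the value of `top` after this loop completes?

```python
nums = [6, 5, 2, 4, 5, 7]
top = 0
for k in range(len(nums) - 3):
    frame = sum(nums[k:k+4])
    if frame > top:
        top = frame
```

Max sum of 4-element window in [6, 5, 2, 4, 5, 7]
`top` takes the values: 0 → 17 → 18

Answer: 18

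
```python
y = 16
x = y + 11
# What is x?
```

Trace:
`y = 16` → y = 16
`x = y + 11` → x = 27
So x = 27

Answer: 27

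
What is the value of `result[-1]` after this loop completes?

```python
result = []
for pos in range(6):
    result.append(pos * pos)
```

Last element of squares 0 to 5
`result` takes the values: [] → [0] → [0, 1] → [0, 1, 4] → [0, 1, 4, 9] → [0, 1, 4, 9, 16] → [0, 1, 4, 9, 16, 25]
So `result[-1]` = 25

Answer: 25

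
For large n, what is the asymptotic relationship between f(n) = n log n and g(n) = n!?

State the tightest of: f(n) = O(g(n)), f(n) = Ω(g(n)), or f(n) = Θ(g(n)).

n log n vs n!: f(n) = O(g(n)) but not Ω(g(n)) — n! grows strictly faster than n log n.

Answer: f(n) = O(g(n)) but not Ω(g(n)) — n! grows strictly faster than n log n.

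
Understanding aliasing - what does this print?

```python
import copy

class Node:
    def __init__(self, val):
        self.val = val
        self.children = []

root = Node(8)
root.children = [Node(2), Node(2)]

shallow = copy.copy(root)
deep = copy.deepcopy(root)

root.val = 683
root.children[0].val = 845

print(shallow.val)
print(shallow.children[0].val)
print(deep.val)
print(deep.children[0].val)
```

Key concept: deep copy with custom objects.
Step by step:
`root = Node(8)` → root = Node(val=8, children=[])
`root.children = [Node(2), Node(2)]` → root = Node(val=8, children=[Node(val=2, children=[]), Node(val=2, children=[])])
`shallow = copy.copy(root)` → shallow = Node(val=8, children=[Node(val=2, children=[]), Node(val=2, children=[])])
`deep = copy.deepcopy(root)` → deep = Node(val=8, children=[Node(val=2, children=[]), Node(val=2, children=[])])
`root.val = 683` → root = Node(val=683, children=[Node(val=2, children=[]), Node(val=2, children=[])])
`root.children[0].val = 845` → root = Node(val=683, children=[Node(val=845, children=[]), Node(val=2, children=[])]); shallow = Node(val=8, children=[Node(val=845, children=[]), Node(val=2, children=[])])
`print(shallow.val)` → prints 8
`print(shallow.children[0].val)` → prints 845
`print(deep.val)` → prints 8
`print(deep.children[0].val)` → prints 2

Answer:
8
845
8
2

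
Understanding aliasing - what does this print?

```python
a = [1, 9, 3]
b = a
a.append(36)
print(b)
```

Key concept: basic list aliasing.
Step by step:
`a = [1, 9, 3]` → a = [1, 9, 3]
`b = a` → b = [1, 9, 3] (same object as a)
`a.append(36)` → a = [1, 9, 3, 36] (same object as b); b = [1, 9, 3, 36] (same object as a)
`print(b)` → prints [1, 9, 3, 36]

Answer: [1, 9, 3, 36]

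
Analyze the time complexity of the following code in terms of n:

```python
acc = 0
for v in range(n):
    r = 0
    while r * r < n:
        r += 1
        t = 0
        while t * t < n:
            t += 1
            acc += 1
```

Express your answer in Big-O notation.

Each loop level contributes: n × √n × √n. Multiplying the contributions gives O(n^2).

Answer: O(n^2)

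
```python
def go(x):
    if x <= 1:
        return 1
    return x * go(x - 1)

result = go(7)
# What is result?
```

go(7) = 7 * 6 * 5 * 4 * 3 * 2 * 1 = 5040

Answer: 5040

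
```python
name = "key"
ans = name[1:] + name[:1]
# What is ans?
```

Trace:
`name = "key"` → name = 'key'
`ans = name[1:] + name[:1]` → ans = 'eyk'
So ans = 'eyk'

Answer: 'eyk'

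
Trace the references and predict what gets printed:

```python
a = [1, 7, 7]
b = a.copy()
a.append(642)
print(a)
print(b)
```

Key concept: list.copy() creates independent copy.
Step by step:
`a = [1, 7, 7]` → a = [1, 7, 7]
`b = a.copy()` → b = [1, 7, 7]
`a.append(642)` → a = [1, 7, 7, 642]
`print(a)` → prints [1, 7, 7, 642]
`print(b)` → prints [1, 7, 7]

Answer:
[1, 7, 7, 642]
[1, 7, 7]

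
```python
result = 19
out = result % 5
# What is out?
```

Trace:
`result = 19` → result = 19
`out = result % 5` → out = 4
So out = 4

Answer: 4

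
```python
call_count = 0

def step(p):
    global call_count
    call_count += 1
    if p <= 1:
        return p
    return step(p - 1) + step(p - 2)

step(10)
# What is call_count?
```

Calls(p) = 1 + Calls(p-1) + Calls(p-2); Calls(0)=Calls(1)=1. For p=10 this gives 177.

Answer: 177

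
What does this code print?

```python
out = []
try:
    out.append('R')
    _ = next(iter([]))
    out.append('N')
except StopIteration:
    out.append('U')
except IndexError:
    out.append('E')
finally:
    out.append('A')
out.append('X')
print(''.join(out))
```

Execution trace: 'R' (try body) → 'U' (except StopIteration) → 'A' (finally) → 'X' (after the try/except). Output: RUAX

Answer: RUAX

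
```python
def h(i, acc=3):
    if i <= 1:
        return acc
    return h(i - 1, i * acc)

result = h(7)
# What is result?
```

Accumulator trace (n, acc): (7, 3) -> (6, 21) -> (5, 126) -> (4, 630) -> (3, 2520) -> (2, 7560) -> (1, 15120) -> return 15120

Answer: 15120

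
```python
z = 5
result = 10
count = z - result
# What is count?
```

Trace:
`z = 5` → z = 5
`result = 10` → result = 10
`count = z - result` → count = -5
So count = -5

Answer: -5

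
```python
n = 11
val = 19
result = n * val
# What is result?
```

Trace:
`n = 11` → n = 11
`val = 19` → val = 19
`result = n * val` → result = 209
So result = 209

Answer: 209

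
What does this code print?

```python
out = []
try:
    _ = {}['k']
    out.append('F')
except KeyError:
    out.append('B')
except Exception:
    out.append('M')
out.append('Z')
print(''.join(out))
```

Execution trace: 'B' (except KeyError) → 'Z' (after the try/except). Output: BZ

Answer: BZ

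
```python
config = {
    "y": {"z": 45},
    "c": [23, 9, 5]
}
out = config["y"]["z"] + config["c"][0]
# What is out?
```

Trace:
`config = { ...` → config = {'y': {'z': 45}, 'c': [23, 9, 5]}
`out = config["y"]["z"] + config["c"][0]` → out = 68
So out = 68

Answer: 68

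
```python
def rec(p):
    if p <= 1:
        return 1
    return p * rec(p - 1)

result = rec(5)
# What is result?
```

rec(5) = 5 * 4 * 3 * 2 * 1 = 120

Answer: 120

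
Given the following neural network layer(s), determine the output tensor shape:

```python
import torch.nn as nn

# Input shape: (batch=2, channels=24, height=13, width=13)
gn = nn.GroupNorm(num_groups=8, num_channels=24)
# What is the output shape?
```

Input: (2, 24, 13, 13) -> Output: (2, 24, 13, 13)

Answer: (2, 24, 13, 13)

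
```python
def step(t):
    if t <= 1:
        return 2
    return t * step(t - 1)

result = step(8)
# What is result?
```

step(8) = 8 * 7 * 6 * 5 * 4 * 3 * 2 * 2 = 80640

Answer: 80640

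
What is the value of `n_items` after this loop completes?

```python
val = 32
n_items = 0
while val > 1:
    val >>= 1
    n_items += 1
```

Count right shifts until 1
`n_items` takes the values: 0 → 1 → 2 → 3 → 4 → 5

Answer: 5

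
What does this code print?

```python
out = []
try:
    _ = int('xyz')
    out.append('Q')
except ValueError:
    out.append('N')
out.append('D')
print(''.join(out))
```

Execution trace: 'N' (except ValueError) → 'D' (after the try/except). Output: ND

Answer: ND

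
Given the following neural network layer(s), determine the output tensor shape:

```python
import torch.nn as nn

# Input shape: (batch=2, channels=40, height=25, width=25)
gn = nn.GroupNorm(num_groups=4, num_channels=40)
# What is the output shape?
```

Input: (2, 40, 25, 25) -> Output: (2, 40, 25, 25)

Answer: (2, 40, 25, 25)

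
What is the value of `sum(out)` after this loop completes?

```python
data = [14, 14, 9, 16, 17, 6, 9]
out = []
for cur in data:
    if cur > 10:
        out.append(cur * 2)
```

Sum of doubled values > 10
`out` takes the values: [] → [28] → [28, 28] → [28, 28, 32] → [28, 28, 32, 34]
So `sum(out)` = 122

Answer: 122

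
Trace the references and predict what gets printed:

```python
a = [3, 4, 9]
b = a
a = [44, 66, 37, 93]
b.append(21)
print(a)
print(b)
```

Key concept: rebinding vs mutation: a is rebound to a new list, b still points at the original.
Step by step:
`a = [3, 4, 9]` → a = [3, 4, 9]
`b = a` → b = [3, 4, 9] (same object as a)
`a = [44, 66, 37, 93]` → a = [44, 66, 37, 93]
`b.append(21)` → b = [3, 4, 9, 21]
`print(a)` → prints [44, 66, 37, 93]
`print(b)` → prints [3, 4, 9, 21]

Answer:
[44, 66, 37, 93]
[3, 4, 9, 21]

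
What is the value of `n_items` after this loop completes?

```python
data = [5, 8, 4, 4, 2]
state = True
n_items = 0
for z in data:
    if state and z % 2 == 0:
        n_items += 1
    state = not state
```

Count even values at even positions
`n_items` takes the values: 0 → 1 → 2

Answer: 2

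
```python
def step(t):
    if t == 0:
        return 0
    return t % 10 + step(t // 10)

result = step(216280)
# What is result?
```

Sum of digits of 216280: 0 + 8 + 2 + 6 + 1 + 2 = 19

Answer: 19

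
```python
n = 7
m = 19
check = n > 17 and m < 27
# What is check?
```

Trace:
`n = 7` → n = 7
`m = 19` → m = 19
`check = n > 17 and m < 27` → check = False
So check = False

Answer: False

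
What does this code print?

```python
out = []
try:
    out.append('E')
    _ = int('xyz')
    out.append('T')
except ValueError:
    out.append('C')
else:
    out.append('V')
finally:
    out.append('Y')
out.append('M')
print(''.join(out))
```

Execution trace: 'E' (try body) → 'C' (except ValueError) → 'Y' (finally) → 'M' (after the try/except). Output: ECYM

Answer: ECYM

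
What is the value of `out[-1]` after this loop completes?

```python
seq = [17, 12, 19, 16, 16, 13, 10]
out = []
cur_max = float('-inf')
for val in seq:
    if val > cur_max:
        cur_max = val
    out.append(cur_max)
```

Running max ends at 19
`out` takes the values: [] → [17] → [17, 17] → [17, 17, 19] → [17, 17, 19, 19] → [17, 17, 19, 19, 19] → [17, 17, 19, 19, 19, 19] → [17, 17, 19, 19, 19, 19, 19]
So `out[-1]` = 19

Answer: 19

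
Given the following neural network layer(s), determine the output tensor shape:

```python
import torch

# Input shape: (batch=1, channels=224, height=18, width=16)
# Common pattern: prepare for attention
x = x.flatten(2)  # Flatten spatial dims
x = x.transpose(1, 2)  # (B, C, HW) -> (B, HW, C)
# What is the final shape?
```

Input: (1, 224, 18, 16) -> after flatten(2): (1, 224, 288) -> Output: (1, 288, 224)

Answer: (1, 288, 224)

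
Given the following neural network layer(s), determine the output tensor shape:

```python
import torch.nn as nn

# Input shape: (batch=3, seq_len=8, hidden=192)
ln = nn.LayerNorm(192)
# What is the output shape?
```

Input: (3, 8, 192) -> Output: (3, 8, 192)

Answer: (3, 8, 192)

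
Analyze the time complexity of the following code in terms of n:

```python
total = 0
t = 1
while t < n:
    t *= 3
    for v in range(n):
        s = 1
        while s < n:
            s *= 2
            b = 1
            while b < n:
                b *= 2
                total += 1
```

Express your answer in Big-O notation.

Each loop level contributes: log n × n × log n × log n. Multiplying the contributions gives O(n log^3 n).

Answer: O(n log^3 n)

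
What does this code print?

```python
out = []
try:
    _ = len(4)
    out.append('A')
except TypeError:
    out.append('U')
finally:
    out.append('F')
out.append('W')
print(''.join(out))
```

Execution trace: 'U' (except TypeError) → 'F' (finally) → 'W' (after the try/except). Output: UFW

Answer: UFW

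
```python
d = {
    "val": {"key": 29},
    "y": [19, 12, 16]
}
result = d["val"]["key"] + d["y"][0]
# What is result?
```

Trace:
`d = { ...` → d = {'val': {'key': 29}, 'y': [19, 12, 16]}
`result = d["val"]["key"] + d["y"][0]` → result = 48
So result = 48

Answer: 48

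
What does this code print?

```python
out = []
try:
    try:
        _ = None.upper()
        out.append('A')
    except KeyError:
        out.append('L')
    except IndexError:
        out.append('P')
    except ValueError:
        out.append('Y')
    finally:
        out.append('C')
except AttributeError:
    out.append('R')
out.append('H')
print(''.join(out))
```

Execution trace: 'C' (inner finally) → 'R' (outer except AttributeError) → 'H' (after the try/except). Output: CRH

Answer: CRH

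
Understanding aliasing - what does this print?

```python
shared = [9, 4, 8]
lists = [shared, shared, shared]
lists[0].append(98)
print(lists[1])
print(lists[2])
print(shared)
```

Key concept: list of same reference.
Step by step:
`shared = [9, 4, 8]` → shared = [9, 4, 8]
`lists = [shared, shared, shared]` → lists = [[9, 4, 8], [9, 4, 8], [9, 4, 8]]
`lists[0].append(98)` → shared = [9, 4, 8, 98]; lists = [[9, 4, 8, 98], [9, 4, 8, 98], [9, 4, 8, 98]]
`print(lists[1])` → prints [9, 4, 8, 98]
`print(lists[2])` → prints [9, 4, 8, 98]
`print(shared)` → prints [9, 4, 8, 98]

Answer:
[9, 4, 8, 98]
[9, 4, 8, 98]
[9, 4, 8, 98]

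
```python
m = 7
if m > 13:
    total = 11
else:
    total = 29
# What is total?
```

Trace:
`m = 7` → m = 7
`if m > 13: ...` → m > 13 is False, take else branch → total = 29
So total = 29

Answer: 29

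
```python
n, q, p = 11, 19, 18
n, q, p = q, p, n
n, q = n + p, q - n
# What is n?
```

Trace:
`n, q, p = 11, 19, 18` → n = 11; q = 19; p = 18
`n, q, p = q, p, n` → n = 19; q = 18; p = 11
`n, q = n + p, q - n` → n = 30; q = -1
So n = 30

Answer: 30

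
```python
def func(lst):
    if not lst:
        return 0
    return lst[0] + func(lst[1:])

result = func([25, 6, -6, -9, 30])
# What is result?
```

25 + 6 + (-6) + (-9) + 30 + 0 = 46

Answer: 46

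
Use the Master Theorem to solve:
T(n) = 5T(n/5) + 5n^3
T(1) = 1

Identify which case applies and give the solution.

a=5, b=5, f(n)=5n^3. log_5(5) = 1. Since c=3 > 1 and the regularity condition holds (5(n/5)^3 = (5/5^3)n^3 with 5/5^3 < 1), Case 3 applies: T(n) = Θ(f(n)) = O(n^3).

Answer: O(n^3) - Case 3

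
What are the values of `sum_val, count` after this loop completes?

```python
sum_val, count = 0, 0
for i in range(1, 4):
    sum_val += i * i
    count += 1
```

Sum of squares and count
`sum_val, count` takes the values: (0, 0) → (1, 0) → (1, 1) → (5, 1) → (5, 2) → (14, 2) → (14, 3)

Answer: 14, 3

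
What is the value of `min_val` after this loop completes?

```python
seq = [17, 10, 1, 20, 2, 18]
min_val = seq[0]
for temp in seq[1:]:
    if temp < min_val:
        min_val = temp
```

Minimum of [17, 10, 1, 20, 2, 18]
`min_val` takes the values: 17 → 10 → 1

Answer: 1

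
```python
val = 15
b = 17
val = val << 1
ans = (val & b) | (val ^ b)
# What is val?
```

Trace:
`val = 15` → val = 15
`b = 17` → b = 17
`val = val << 1` → val = 30
`ans = (val & b) | (val ^ b)` → ans = 31
So val = 30

Answer: 30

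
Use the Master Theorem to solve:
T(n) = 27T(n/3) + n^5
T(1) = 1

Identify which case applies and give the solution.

a=27, b=3, f(n)=n^5. log_3(27) = 3. Since c=5 > 3 and the regularity condition holds (27(n/3)^5 = (27/3^5)n^5 with 27/3^5 < 1), Case 3 applies: T(n) = Θ(f(n)) = O(n^5).

Answer: O(n^5) - Case 3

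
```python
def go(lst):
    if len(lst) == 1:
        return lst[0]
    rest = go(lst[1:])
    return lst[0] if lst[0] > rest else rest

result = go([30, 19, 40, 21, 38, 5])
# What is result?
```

Recursive max over [30, 19, 40, 21, 38, 5] = 40

Answer: 40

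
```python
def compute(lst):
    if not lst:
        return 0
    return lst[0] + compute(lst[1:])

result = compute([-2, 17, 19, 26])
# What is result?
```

(-2) + 17 + 19 + 26 + 0 = 60

Answer: 60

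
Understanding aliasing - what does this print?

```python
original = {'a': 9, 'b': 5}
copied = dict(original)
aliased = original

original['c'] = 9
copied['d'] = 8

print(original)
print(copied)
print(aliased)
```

Key concept: dict() creates copy, assignment creates alias.
Step by step:
`original = {'a': 9, 'b': 5}` → original = {'a': 9, 'b': 5}
`copied = dict(original)` → copied = {'a': 9, 'b': 5}
`aliased = original` → aliased = {'a': 9, 'b': 5} (same object as original)
`original['c'] = 9` → original = {'a': 9, 'b': 5, 'c': 9} (same object as aliased); aliased = {'a': 9, 'b': 5, 'c': 9} (same object as original)
`copied['d'] = 8` → copied = {'a': 9, 'b': 5, 'd': 8}
`print(original)` → prints {'a': 9, 'b': 5, 'c': 9}
`print(copied)` → prints {'a': 9, 'b': 5, 'd': 8}
`print(aliased)` → prints {'a': 9, 'b': 5, 'c': 9}

Answer:
{'a': 9, 'b': 5, 'c': 9}
{'a': 9, 'b': 5, 'd': 8}
{'a': 9, 'b': 5, 'c': 9}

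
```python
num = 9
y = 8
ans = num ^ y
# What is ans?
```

Trace:
`num = 9` → num = 9
`y = 8` → y = 8
`ans = num ^ y` → ans = 1
So ans = 1

Answer: 1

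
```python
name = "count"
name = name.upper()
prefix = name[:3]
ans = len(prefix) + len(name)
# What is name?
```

Trace:
`name = "count"` → name = 'count'
`name = name.upper()` → name = 'COUNT'
`prefix = name[:3]` → prefix = 'COU'
`ans = len(prefix) + len(name)` → ans = 8
So name = 'COUNT'

Answer: 'COUNT'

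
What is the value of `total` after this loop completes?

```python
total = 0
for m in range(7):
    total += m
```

Sum of 0 to 6 = 21
`total` takes the values: 0 → 1 → 3 → 6 → 10 → 15 → 21

Answer: 21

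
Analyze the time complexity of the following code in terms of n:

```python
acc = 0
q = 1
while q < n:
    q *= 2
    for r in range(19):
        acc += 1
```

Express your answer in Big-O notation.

Each loop level contributes: log n × 1. Multiplying the contributions gives O(log n).

Answer: O(log n)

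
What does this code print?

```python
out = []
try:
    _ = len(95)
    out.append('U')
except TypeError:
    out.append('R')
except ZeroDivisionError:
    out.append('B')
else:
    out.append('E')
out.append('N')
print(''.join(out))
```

Execution trace: 'R' (except TypeError) → 'N' (after the try/except). Output: RN

Answer: RN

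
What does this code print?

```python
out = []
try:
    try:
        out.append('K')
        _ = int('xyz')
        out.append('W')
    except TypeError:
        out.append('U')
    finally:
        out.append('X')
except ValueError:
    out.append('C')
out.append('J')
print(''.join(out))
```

Execution trace: 'K' (try body) → 'X' (finally) → 'C' (outer except ValueError) → 'J' (after the try/except). Output: KXCJ

Answer: KXCJ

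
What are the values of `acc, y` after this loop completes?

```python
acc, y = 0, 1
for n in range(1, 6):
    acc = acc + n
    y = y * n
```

Sum and factorial of 1 to 5
`acc, y` takes the values: (0, 1) → (1, 1) → (3, 1) → (3, 2) → (6, 2) → (6, 6) → (10, 6) → (10, 24) → (15, 24) → (15, 120)

Answer: 15, 120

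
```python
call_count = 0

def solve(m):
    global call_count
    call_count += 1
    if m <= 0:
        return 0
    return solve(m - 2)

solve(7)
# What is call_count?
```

Linear recursion stepping by 2: 5 calls from m=7 down to ≤0.

Answer: 5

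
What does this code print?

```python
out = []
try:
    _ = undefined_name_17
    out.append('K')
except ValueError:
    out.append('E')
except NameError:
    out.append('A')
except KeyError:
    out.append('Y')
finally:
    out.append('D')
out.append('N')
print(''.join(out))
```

Execution trace: 'A' (except NameError) → 'D' (finally) → 'N' (after the try/except). Output: ADN

Answer: ADN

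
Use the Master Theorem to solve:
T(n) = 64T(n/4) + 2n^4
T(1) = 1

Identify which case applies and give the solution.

a=64, b=4, f(n)=2n^4. log_4(64) = 3. Since c=4 > 3 and the regularity condition holds (64(n/4)^4 = (64/4^4)n^4 with 64/4^4 < 1), Case 3 applies: T(n) = Θ(f(n)) = O(n^4).

Answer: O(n^4) - Case 3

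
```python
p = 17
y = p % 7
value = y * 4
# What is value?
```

Trace:
`p = 17` → p = 17
`y = p % 7` → y = 3
`value = y * 4` → value = 12
So value = 12

Answer: 12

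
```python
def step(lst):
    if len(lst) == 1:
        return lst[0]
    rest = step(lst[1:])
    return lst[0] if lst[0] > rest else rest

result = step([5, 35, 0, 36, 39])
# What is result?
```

Recursive max over [5, 35, 0, 36, 39] = 39

Answer: 39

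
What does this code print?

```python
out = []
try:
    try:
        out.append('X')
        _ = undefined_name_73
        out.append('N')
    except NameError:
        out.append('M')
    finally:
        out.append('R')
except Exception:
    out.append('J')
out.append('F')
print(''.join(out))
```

Execution trace: 'X' (inner try body) → 'M' (inner except NameError) → 'R' (inner finally) → 'F' (after the try/except). Output: XMRF

Answer: XMRF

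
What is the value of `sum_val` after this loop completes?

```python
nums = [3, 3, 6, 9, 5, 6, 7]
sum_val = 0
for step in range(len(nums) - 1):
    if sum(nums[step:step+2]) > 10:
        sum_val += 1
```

Count windows with sum > 10
`sum_val` takes the values: 0 → 1 → 2 → 3 → 4

Answer: 4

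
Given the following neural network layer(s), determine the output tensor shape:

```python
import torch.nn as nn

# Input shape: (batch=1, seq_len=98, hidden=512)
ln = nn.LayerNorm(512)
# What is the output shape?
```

Input: (1, 98, 512) -> Output: (1, 98, 512)

Answer: (1, 98, 512)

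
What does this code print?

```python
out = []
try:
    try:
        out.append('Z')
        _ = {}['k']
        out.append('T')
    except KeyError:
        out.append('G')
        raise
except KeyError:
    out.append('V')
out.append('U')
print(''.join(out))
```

Execution trace: 'Z' (inner try body) → 'G' (inner except KeyError) → 'V' (outer except KeyError) → 'U' (after the try/except). Output: ZGVU

Answer: ZGVU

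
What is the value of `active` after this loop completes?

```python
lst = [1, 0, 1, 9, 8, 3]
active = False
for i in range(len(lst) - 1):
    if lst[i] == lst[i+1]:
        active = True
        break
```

Check consecutive duplicates in [1, 0, 1, 9, 8, 3]
`active` takes the values: False

Answer: False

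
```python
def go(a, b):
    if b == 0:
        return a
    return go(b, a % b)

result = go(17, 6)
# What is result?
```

go(17, 6) -> go(6, 5) -> go(5, 1) -> go(1, 0) -> 1

Answer: 1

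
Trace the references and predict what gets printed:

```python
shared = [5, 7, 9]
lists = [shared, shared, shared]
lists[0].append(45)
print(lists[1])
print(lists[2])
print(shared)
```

Key concept: list of same reference.
Step by step:
`shared = [5, 7, 9]` → shared = [5, 7, 9]
`lists = [shared, shared, shared]` → lists = [[5, 7, 9], [5, 7, 9], [5, 7, 9]]
`lists[0].append(45)` → shared = [5, 7, 9, 45]; lists = [[5, 7, 9, 45], [5, 7, 9, 45], [5, 7, 9, 45]]
`print(lists[1])` → prints [5, 7, 9, 45]
`print(lists[2])` → prints [5, 7, 9, 45]
`print(shared)` → prints [5, 7, 9, 45]

Answer:
[5, 7, 9, 45]
[5, 7, 9, 45]
[5, 7, 9, 45]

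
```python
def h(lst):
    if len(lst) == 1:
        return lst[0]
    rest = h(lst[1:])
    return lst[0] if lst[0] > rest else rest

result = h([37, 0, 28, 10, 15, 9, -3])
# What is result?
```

Recursive max over [37, 0, 28, 10, 15, 9, -3] = 37

Answer: 37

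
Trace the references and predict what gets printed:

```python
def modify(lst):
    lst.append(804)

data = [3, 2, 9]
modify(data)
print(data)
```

Key concept: function modifies passed list.
Step by step:
`data = [3, 2, 9]` → data = [3, 2, 9]
`modify(data)` → data = [3, 2, 9, 804]
`print(data)` → prints [3, 2, 9, 804]

Answer: [3, 2, 9, 804]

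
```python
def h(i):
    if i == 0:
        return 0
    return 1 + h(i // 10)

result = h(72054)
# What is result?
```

Count of digits of 72054: 5

Answer: 5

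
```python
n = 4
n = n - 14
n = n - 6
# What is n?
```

Trace:
`n = 4` → n = 4
`n = n - 14` → n = -10
`n = n - 6` → n = -16
So n = -16

Answer: -16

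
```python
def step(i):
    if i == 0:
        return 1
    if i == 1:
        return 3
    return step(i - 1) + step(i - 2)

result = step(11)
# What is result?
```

Build up from base cases: step(0)=1, step(1)=3, step(2)=4, step(3)=7, step(4)=11, step(5)=18, step(6)=29, ..., step(11)=322

Answer: 322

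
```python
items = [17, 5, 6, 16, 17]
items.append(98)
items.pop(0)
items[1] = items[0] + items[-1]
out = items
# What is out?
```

Trace:
`items = [17, 5, 6, 16, 17]` → items = [17, 5, 6, 16, 17]
`items.append(98)` → items = [17, 5, 6, 16, 17, 98]
`items.pop(0)` → items = [5, 6, 16, 17, 98]
`items[1] = items[0] + items[-1]` → items = [5, 103, 16, 17, 98]
`out = items` → out = [5, 103, 16, 17, 98]
So out = [5, 103, 16, 17, 98]

Answer: [5, 103, 16, 17, 98]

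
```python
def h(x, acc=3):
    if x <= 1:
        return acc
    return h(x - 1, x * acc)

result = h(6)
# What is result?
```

Accumulator trace (n, acc): (6, 3) -> (5, 18) -> (4, 90) -> (3, 360) -> (2, 1080) -> (1, 2160) -> return 2160

Answer: 2160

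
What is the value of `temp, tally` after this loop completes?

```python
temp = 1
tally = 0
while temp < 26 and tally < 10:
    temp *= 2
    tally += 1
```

Double until >= 26 or 10 iterations
`temp, tally` takes the values: (1, 0) → (2, 0) → (2, 1) → (4, 1) → (4, 2) → (8, 2) → (8, 3) → (16, 3) → (16, 4) → (32, 4) → (32, 5)

Answer: 32, 5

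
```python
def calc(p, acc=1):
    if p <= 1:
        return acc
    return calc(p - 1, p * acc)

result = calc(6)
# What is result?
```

Accumulator trace (n, acc): (6, 1) -> (5, 6) -> (4, 30) -> (3, 120) -> (2, 360) -> (1, 720) -> return 720

Answer: 720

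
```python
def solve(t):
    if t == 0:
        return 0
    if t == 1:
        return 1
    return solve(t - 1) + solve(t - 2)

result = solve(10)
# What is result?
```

Build up from base cases: solve(0)=0, solve(1)=1, solve(2)=1, solve(3)=2, solve(4)=3, solve(5)=5, solve(6)=8, ..., solve(10)=55

Answer: 55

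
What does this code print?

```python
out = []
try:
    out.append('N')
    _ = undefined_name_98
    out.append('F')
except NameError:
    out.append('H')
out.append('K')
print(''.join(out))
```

Execution trace: 'N' (try body) → 'H' (except NameError) → 'K' (after the try/except). Output: NHK

Answer: NHK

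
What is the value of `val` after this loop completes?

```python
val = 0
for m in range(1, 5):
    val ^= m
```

XOR of 1 to 4
`val` takes the values: 0 → 1 → 3 → 0 → 4

Answer: 4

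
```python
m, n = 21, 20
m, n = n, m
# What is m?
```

Trace:
`m, n = 21, 20` → m = 21; n = 20
`m, n = n, m` → m = 20; n = 21
So m = 20

Answer: 20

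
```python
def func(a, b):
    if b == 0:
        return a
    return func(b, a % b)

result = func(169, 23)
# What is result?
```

func(169, 23) -> func(23, 8) -> func(8, 7) -> func(7, 1) -> func(1, 0) -> 1

Answer: 1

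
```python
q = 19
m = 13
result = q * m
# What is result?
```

Trace:
`q = 19` → q = 19
`m = 13` → m = 13
`result = q * m` → result = 247
So result = 247

Answer: 247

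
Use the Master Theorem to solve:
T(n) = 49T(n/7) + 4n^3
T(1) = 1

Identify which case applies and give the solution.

a=49, b=7, f(n)=4n^3. log_7(49) = 2. Since c=3 > 2 and the regularity condition holds (49(n/7)^3 = (49/7^3)n^3 with 49/7^3 < 1), Case 3 applies: T(n) = Θ(f(n)) = O(n^3).

Answer: O(n^3) - Case 3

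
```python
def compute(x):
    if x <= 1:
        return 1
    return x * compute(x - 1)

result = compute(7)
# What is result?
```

compute(7) = 7 * 6 * 5 * 4 * 3 * 2 * 1 = 5040

Answer: 5040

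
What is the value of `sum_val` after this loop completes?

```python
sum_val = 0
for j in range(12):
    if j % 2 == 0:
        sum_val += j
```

Sum of even numbers 0 to 11
`sum_val` takes the values: 0 → 2 → 6 → 12 → 20 → 30

Answer: 30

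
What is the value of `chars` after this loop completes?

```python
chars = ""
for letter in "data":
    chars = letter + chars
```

Reverse 'data'
`chars` takes the values: "" → "d" → "ad" → "tad" → "atad"

Answer: "atad"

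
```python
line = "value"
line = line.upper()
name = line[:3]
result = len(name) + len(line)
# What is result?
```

Trace:
`line = "value"` → line = 'value'
`line = line.upper()` → line = 'VALUE'
`name = line[:3]` → name = 'VAL'
`result = len(name) + len(line)` → result = 8
So result = 8

Answer: 8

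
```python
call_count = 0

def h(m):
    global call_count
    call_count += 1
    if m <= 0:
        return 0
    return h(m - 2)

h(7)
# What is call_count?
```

Linear recursion stepping by 2: 5 calls from m=7 down to ≤0.

Answer: 5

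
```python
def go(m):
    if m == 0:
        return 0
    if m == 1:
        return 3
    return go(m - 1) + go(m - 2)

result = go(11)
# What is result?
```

Build up from base cases: go(0)=0, go(1)=3, go(2)=3, go(3)=6, go(4)=9, go(5)=15, go(6)=24, ..., go(11)=267

Answer: 267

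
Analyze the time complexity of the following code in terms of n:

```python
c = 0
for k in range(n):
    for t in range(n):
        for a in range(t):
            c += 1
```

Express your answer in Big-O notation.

Each loop level contributes: n × n × n. Multiplying the contributions gives O(n^3).

Answer: O(n^3)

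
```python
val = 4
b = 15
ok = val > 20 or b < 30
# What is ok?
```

Trace:
`val = 4` → val = 4
`b = 15` → b = 15
`ok = val > 20 or b < 30` → ok = True
So ok = True

Answer: True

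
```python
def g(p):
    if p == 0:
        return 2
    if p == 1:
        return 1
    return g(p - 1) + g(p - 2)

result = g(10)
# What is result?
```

Build up from base cases: g(0)=2, g(1)=1, g(2)=3, g(3)=4, g(4)=7, g(5)=11, g(6)=18, ..., g(10)=123

Answer: 123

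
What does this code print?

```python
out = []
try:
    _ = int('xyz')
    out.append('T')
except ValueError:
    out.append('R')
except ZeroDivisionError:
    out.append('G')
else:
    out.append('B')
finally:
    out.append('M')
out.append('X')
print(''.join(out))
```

Execution trace: 'R' (except ValueError) → 'M' (finally) → 'X' (after the try/except). Output: RMX

Answer: RMX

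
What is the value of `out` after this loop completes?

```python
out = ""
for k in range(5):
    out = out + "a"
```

Repeat 'a' 5 times
`out` takes the values: "" → "a" → "aa" → "aaa" → "aaaa" → "aaaaa"

Answer: "aaaaa"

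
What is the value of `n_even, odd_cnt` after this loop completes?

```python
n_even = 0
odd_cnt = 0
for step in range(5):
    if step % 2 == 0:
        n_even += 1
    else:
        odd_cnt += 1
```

Count evens and odds in range(5)
`n_even, odd_cnt` takes the values: (0, 0) → (1, 0) → (1, 1) → (2, 1) → (2, 2) → (3, 2)

Answer: 3, 2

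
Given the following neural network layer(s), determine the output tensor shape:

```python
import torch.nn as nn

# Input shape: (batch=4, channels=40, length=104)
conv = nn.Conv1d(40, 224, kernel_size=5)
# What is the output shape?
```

Input: (4, 40, 104) -> Output: (4, 224, 100)

Answer: (4, 224, 100)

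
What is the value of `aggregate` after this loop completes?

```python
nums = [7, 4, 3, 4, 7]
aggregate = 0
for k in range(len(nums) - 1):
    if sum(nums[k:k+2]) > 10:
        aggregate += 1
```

Count windows with sum > 10
`aggregate` takes the values: 0 → 1 → 2

Answer: 2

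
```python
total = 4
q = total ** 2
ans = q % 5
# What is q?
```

Trace:
`total = 4` → total = 4
`q = total ** 2` → q = 16
`ans = q % 5` → ans = 1
So q = 16

Answer: 16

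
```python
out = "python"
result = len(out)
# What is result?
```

Trace:
`out = "python"` → out = 'python'
`result = len(out)` → result = 6
So result = 6

Answer: 6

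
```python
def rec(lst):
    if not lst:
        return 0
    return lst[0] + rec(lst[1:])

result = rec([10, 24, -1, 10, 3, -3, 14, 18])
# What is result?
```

10 + 24 + (-1) + 10 + 3 + (-3) + 14 + 18 + 0 = 75

Answer: 75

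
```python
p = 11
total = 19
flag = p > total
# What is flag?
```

Trace:
`p = 11` → p = 11
`total = 19` → total = 19
`flag = p > total` → flag = False
So flag = False

Answer: False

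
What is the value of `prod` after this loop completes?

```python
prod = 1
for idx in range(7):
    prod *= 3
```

3^7 = 2187
`prod` takes the values: 1 → 3 → 9 → 27 → 81 → 243 → 729 → 2187

Answer: 2187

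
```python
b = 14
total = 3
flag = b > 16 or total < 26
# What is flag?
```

Trace:
`b = 14` → b = 14
`total = 3` → total = 3
`flag = b > 16 or total < 26` → flag = True
So flag = True

Answer: True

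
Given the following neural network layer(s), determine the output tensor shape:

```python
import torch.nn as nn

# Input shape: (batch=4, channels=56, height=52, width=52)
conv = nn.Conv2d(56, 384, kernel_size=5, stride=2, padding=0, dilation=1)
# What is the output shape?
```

Input: (4, 56, 52, 52) -> Output: (4, 384, 24, 24)

Answer: (4, 384, 24, 24)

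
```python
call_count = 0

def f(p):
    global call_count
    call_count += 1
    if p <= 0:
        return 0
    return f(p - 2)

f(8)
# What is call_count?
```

Linear recursion stepping by 2: 5 calls from p=8 down to ≤0.

Answer: 5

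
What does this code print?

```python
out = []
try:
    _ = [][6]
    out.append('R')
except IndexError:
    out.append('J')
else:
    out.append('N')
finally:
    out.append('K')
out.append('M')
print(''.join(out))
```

Execution trace: 'J' (except IndexError) → 'K' (finally) → 'M' (after the try/except). Output: JKM

Answer: JKM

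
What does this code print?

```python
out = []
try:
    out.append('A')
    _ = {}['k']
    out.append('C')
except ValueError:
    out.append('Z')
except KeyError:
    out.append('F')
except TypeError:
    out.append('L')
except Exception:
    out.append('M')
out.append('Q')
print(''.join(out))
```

Execution trace: 'A' (try body) → 'F' (except KeyError) → 'Q' (after the try/except). Output: AFQ

Answer: AFQ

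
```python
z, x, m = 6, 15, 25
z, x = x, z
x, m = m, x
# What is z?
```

Trace:
`z, x, m = 6, 15, 25` → z = 6; x = 15; m = 25
`z, x = x, z` → z = 15; x = 6
`x, m = m, x` → x = 25; m = 6
So z = 15

Answer: 15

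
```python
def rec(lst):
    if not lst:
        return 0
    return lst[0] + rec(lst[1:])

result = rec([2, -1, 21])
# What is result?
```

2 + (-1) + 21 + 0 = 22

Answer: 22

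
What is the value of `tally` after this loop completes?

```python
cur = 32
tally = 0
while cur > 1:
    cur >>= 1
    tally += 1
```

Count right shifts until 1
`tally` takes the values: 0 → 1 → 2 → 3 → 4 → 5

Answer: 5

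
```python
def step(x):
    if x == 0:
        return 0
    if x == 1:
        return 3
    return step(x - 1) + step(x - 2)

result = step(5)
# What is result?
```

Build up from base cases: step(0)=0, step(1)=3, step(2)=3, step(3)=6, step(4)=9, step(5)=15

Answer: 15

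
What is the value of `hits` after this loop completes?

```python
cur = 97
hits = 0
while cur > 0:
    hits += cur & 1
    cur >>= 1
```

Count set bits in 97 (binary: 0b1100001)
`hits` takes the values: 0 → 1 → 2 → 3

Answer: 3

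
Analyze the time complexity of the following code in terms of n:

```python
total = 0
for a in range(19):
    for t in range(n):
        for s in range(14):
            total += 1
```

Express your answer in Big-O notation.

Each loop level contributes: 1 × n × 1. Multiplying the contributions gives O(n).

Answer: O(n)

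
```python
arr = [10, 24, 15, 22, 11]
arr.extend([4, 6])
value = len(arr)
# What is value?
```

Trace:
`arr = [10, 24, 15, 22, 11]` → arr = [10, 24, 15, 22, 11]
`arr.extend([4, 6])` → arr = [10, 24, 15, 22, 11, 4, 6]
`value = len(arr)` → value = 7
So value = 7

Answer: 7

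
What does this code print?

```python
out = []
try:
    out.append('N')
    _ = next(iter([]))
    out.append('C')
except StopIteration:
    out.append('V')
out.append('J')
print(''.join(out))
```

Execution trace: 'N' (try body) → 'V' (except StopIteration) → 'J' (after the try/except). Output: NVJ

Answer: NVJ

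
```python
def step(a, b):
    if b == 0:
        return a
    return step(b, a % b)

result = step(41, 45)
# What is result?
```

step(41, 45) -> step(45, 41) -> step(41, 4) -> step(4, 1) -> step(1, 0) -> 1

Answer: 1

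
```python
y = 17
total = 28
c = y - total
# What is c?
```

Trace:
`y = 17` → y = 17
`total = 28` → total = 28
`c = y - total` → c = -11
So c = -11

Answer: -11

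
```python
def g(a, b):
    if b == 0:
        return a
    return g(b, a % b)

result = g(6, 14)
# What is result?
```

g(6, 14) -> g(14, 6) -> g(6, 2) -> g(2, 0) -> 2

Answer: 2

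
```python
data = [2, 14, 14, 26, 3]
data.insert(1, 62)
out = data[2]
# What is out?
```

Trace:
`data = [2, 14, 14, 26, 3]` → data = [2, 14, 14, 26, 3]
`data.insert(1, 62)` → data = [2, 62, 14, 14, 26, 3]
`out = data[2]` → out = 14
So out = 14

Answer: 14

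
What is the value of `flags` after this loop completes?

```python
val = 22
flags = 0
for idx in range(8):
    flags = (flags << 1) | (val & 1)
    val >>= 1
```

Reverse lowest 8 bits of 22
`flags` takes the values: 0 → 1 → 3 → 6 → 13 → 26 → 52 → 104

Answer: 104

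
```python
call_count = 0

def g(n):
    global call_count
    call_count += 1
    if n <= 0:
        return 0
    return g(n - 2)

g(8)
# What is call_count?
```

Linear recursion stepping by 2: 5 calls from n=8 down to ≤0.

Answer: 5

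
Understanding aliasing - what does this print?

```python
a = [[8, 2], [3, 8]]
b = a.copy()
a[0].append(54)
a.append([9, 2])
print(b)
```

Key concept: shallow copy with nested lists.
Step by step:
`a = [[8, 2], [3, 8]]` → a = [[8, 2], [3, 8]]
`b = a.copy()` → b = [[8, 2], [3, 8]]
`a[0].append(54)` → a = [[8, 2, 54], [3, 8]]; b = [[8, 2, 54], [3, 8]]
`a.append([9, 2])` → a = [[8, 2, 54], [3, 8], [9, 2]]
`print(b)` → prints [[8, 2, 54], [3, 8]]

Answer: [[8, 2, 54], [3, 8]]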